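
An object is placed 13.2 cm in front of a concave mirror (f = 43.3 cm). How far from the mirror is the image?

Mirror equation: 1/s_i = 1/f − 1/s_o = 1/(43.30) − 1/(13.2) = 0.02309 − 0.07576 = -0.05266, so s_i = -19.0 cm.
The image is virtual, upright and enlarged, behind the mirror.

19.0 cm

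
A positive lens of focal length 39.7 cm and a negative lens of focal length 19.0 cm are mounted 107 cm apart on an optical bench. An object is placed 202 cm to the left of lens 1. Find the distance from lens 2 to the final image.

14.3 cm

Lens 1: 1/d_i1 = 1/f₁ − 1/d_o1 = 1/(39.7) − 1/(202) = 0.02024, so d_i1 = 49.41 cm.
The intermediate image is 49.41 cm to the right of lens 1, which is 107 − (49.41) = 57.59 cm to the left of lens 2, so d_o2 = +57.59 cm.
Lens 2 is diverging, so f₂ = −19.0 cm.
Lens 2: 1/d_i2 = 1/f₂ − 1/d_o2 = 1/(-19.0) − 1/(57.59) = -0.07000, so d_i2 = -14.3 cm.
The final image is virtual, 14.3 cm to the left of lens 2 (overall magnification ≈ -0.061).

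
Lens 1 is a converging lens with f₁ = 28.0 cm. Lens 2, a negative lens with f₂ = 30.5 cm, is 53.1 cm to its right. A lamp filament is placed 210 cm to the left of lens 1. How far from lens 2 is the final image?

Lens 1: 1/d_i1 = 1/f₁ − 1/d_o1 = 1/(28.0) − 1/(210) = 0.03095, so d_i1 = 32.31 cm.
The intermediate image is 32.31 cm to the right of lens 1, which is 53.1 − (32.31) = 20.79 cm to the left of lens 2, so d_o2 = +20.79 cm.
Lens 2 is diverging, so f₂ = −30.5 cm.
Lens 2: 1/d_i2 = 1/f₂ − 1/d_o2 = 1/(-30.5) − 1/(20.79) = -0.08089, so d_i2 = -12.4 cm.
The final image is virtual, 12.4 cm to the left of lens 2 (overall magnification ≈ -0.091).

12.4 cm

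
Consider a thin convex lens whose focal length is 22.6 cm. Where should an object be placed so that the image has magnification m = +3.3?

15.8 cm

m = −d_i/d_o ⇒ d_i = −m·d_o.
1/f = 1/d_o + 1/d_i = 1/d_o − 1/(m·d_o) = (1 − 1/m)/d_o, so d_o = f(1 − 1/m) = (22.60)(1 − 1/(+3.3)) = 15.8 cm.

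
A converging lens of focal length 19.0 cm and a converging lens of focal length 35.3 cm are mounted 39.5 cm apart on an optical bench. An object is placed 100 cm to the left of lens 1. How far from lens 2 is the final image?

29.4 cm

Lens 1: 1/d_i1 = 1/f₁ − 1/d_o1 = 1/(19.0) − 1/(100) = 0.04263, so d_i1 = 23.46 cm.
The intermediate image is 23.46 cm to the right of lens 1, which is 39.5 − (23.46) = 16.04 cm to the left of lens 2, so d_o2 = +16.04 cm.
Lens 2: 1/d_i2 = 1/f₂ − 1/d_o2 = 1/(35.3) − 1/(16.04) = -0.03402, so d_i2 = -29.4 cm.
The final image is virtual, 29.4 cm to the left of lens 2 (overall magnification ≈ -0.43).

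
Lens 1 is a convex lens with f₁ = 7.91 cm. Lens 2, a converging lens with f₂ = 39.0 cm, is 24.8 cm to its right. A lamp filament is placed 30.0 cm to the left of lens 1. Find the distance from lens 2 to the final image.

Lens 1: 1/d_i1 = 1/f₁ − 1/d_o1 = 1/(7.91) − 1/(30.0) = 0.09309, so d_i1 = 10.74 cm.
The intermediate image is 10.74 cm to the right of lens 1, which is 24.8 − (10.74) = 14.06 cm to the left of lens 2, so d_o2 = +14.06 cm.
Lens 2: 1/d_i2 = 1/f₂ − 1/d_o2 = 1/(39.0) − 1/(14.06) = -0.04548, so d_i2 = -22.0 cm.
The final image is virtual, 22.0 cm to the left of lens 2 (overall magnification ≈ -0.56).

22.0 cm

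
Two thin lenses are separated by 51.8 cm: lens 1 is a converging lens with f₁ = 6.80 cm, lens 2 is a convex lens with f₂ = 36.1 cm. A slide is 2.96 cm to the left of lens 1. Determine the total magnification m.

m = -3.05

Lens 1: 1/d_i1 = 1/(6.80) − 1/(2.96) = -0.1908, so d_i1 = -5.242 cm; m₁ = −d_i1/d_o1 = +1.771.
d_o2 = 51.8 − (-5.242) = 57.04 cm.
Lens 2: 1/d_i2 = 1/(36.1) − 1/(57.04) = 0.01017, so d_i2 = 98.34 cm; m₂ = −d_i2/d_o2 = -1.724.
m = m₁·m₂ = (+1.771)(-1.724) = -3.05.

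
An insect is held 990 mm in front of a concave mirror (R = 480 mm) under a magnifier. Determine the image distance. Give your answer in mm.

317 mm

f = R/2 = 480/2 = 240.0 mm.
Mirror equation: 1/q = 1/f − 1/p = 1/(240.0) − 1/(990) = 0.004167 − 0.001010 = 0.003157, so q = 317 mm.
The image is real, inverted and reduced, in front of the mirror.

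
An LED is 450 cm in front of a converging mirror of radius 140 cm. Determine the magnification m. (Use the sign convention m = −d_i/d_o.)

f = R/2 = 140/2 = 70.00 cm.
1/d_i = 1/f − 1/d_o = 1/(70.00) − 1/(450) = 0.01206, so d_i = 82.89 cm.
m = −d_i/d_o = −(82.89)/(450) = -0.184.
The image is real, inverted and reduced, in front of the mirror.

m = -0.184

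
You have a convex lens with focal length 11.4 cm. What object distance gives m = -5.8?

m = −d_i/d_o ⇒ d_i = −m·d_o.
1/f = 1/d_o + 1/d_i = 1/d_o − 1/(m·d_o) = (1 − 1/m)/d_o, so d_o = f(1 − 1/m) = (11.40)(1 − 1/(-5.8)) = 13.4 cm.

13.4 cm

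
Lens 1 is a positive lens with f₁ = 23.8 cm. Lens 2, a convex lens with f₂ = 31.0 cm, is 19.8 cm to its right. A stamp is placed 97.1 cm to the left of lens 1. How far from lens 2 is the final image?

8.51 cm

Lens 1: 1/d_i1 = 1/f₁ − 1/d_o1 = 1/(23.8) − 1/(97.1) = 0.03172, so d_i1 = 31.53 cm.
The intermediate image is 31.53 cm to the right of lens 1, which lies 11.73 cm to the right of lens 2 — a virtual object — so d_o2 = −11.73 cm.
Lens 2: 1/d_i2 = 1/f₂ − 1/d_o2 = 1/(31.0) − 1/(-11.73) = 0.1175, so d_i2 = 8.51 cm.
The final image is real, 8.51 cm to the right of lens 2 (overall magnification ≈ -0.24).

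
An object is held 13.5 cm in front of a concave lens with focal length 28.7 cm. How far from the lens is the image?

9.18 cm

For a concave lens, f = -28.7 cm.
Lens equation: 1/q = 1/f − 1/p = 1/(-28.70) − 1/(13.5) = -0.03484 − 0.07407 = -0.1089, so q = -9.18 cm.
The image is virtual, upright and reduced, on the same side as the object.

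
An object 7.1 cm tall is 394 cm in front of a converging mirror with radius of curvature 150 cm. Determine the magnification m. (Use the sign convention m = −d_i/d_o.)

f = R/2 = 150/2 = 75.00 cm.
1/d_i = 1/f − 1/d_o = 1/(75.00) − 1/(394) = 0.01080, so d_i = 92.63 cm.
m = −d_i/d_o = −(92.63)/(394) = -0.235.
The image is real, inverted and reduced, in front of the mirror.

m = -0.235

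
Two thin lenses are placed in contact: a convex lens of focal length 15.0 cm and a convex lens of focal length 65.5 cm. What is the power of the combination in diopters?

P = +8.19 D

P₁ = 1/f₁ = 1/(0.150 m) = +6.667 D; P₂ = 1/f₂ = 1/(0.655 m) = +1.527 D.
For thin lenses in contact, P = P₁ + P₂ = (+6.667) + (+1.527) = +8.19 D.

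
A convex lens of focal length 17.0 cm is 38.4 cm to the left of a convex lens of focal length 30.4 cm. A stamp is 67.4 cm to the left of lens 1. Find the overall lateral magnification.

Lens 1: 1/d_i1 = 1/(17.0) − 1/(67.4) = 0.04399, so d_i1 = 22.73 cm; m₁ = −d_i1/d_o1 = -0.3372.
d_o2 = 38.4 − (22.73) = 15.67 cm.
Lens 2: 1/d_i2 = 1/(30.4) − 1/(15.67) = -0.03092, so d_i2 = -32.34 cm; m₂ = −d_i2/d_o2 = +2.064.
m = m₁·m₂ = (-0.3372)(+2.064) = -0.696.

m = -0.696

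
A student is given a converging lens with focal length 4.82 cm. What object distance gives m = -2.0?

m = −d_i/d_o ⇒ d_i = −m·d_o.
1/f = 1/d_o + 1/d_i = 1/d_o − 1/(m·d_o) = (1 − 1/m)/d_o, so d_o = f(1 − 1/m) = (4.820)(1 − 1/(-2.0)) = 7.23 cm.

7.23 cm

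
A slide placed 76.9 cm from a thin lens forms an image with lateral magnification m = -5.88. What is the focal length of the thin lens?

f = 65.7 cm (converging)

m = −d_i/d_o ⇒ d_i = −m·d_o = −(-5.88)·(76.9) = 452.2 cm.
1/f = 1/d_o + 1/d_i = 1/(76.9) + 1/(452.2) = 0.01522, so f = 65.7 cm.
Since f is positive, the thin lens is converging.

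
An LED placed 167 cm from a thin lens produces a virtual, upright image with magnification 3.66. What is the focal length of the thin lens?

f = 230 cm (converging)

m = −d_i/d_o ⇒ d_i = −m·d_o = −(+3.66)·(167) = -611.2 cm.
1/f = 1/d_o + 1/d_i = 1/(167) + 1/(-611.2) = 0.004352, so f = 230 cm.
Since f is positive, the thin lens is converging.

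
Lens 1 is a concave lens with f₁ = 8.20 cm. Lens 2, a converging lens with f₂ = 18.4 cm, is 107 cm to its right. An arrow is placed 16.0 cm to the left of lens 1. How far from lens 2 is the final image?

Lens 1 is diverging, so f₁ = −8.20 cm.
Lens 1: 1/d_i1 = 1/f₁ − 1/d_o1 = 1/(-8.20) − 1/(16.0) = -0.1845, so d_i1 = -5.421 cm.
The intermediate image is 5.421 cm to the left of lens 1 (virtual), which is 107 − (-5.421) = 112.4 cm to the left of lens 2, so d_o2 = +112.4 cm.
Lens 2: 1/d_i2 = 1/f₂ − 1/d_o2 = 1/(18.4) − 1/(112.4) = 0.04545, so d_i2 = 22.0 cm.
The final image is real, 22.0 cm to the right of lens 2 (overall magnification ≈ -0.066).

22.0 cm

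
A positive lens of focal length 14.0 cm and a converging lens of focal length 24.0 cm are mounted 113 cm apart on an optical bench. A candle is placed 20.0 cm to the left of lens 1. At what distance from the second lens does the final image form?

Lens 1: 1/d_i1 = 1/f₁ − 1/d_o1 = 1/(14.0) − 1/(20.0) = 0.02143, so d_i1 = 46.67 cm.
The intermediate image is 46.67 cm to the right of lens 1, which is 113 − (46.67) = 66.33 cm to the left of lens 2, so d_o2 = +66.33 cm.
Lens 2: 1/d_i2 = 1/f₂ − 1/d_o2 = 1/(24.0) − 1/(66.33) = 0.02659, so d_i2 = 37.6 cm.
The final image is real, 37.6 cm to the right of lens 2 (overall magnification ≈ 1.3).

37.6 cm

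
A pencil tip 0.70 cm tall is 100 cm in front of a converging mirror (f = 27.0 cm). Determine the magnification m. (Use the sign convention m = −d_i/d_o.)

1/d_i = 1/f − 1/d_o = 1/(27.00) − 1/(100) = 0.02704, so d_i = 36.99 cm.
m = −d_i/d_o = −(36.99)/(100) = -0.370.
The image is real, inverted and reduced, in front of the mirror.

m = -0.370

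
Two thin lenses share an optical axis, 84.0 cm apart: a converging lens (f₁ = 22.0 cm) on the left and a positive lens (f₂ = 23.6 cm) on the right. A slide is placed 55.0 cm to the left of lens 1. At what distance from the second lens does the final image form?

47.1 cm

Lens 1: 1/d_i1 = 1/f₁ − 1/d_o1 = 1/(22.0) − 1/(55.0) = 0.02727, so d_i1 = 36.67 cm.
The intermediate image is 36.67 cm to the right of lens 1, which is 84.0 − (36.67) = 47.33 cm to the left of lens 2, so d_o2 = +47.33 cm.
Lens 2: 1/d_i2 = 1/f₂ − 1/d_o2 = 1/(23.6) − 1/(47.33) = 0.02124, so d_i2 = 47.1 cm.
The final image is real, 47.1 cm to the right of lens 2 (overall magnification ≈ 0.66).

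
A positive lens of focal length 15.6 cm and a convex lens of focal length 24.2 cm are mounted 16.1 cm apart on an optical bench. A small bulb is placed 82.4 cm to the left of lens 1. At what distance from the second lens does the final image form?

2.78 cm

Lens 1: 1/d_i1 = 1/f₁ − 1/d_o1 = 1/(15.6) − 1/(82.4) = 0.05197, so d_i1 = 19.24 cm.
The intermediate image is 19.24 cm to the right of lens 1, which lies 3.140 cm to the right of lens 2 — a virtual object — so d_o2 = −3.140 cm.
Lens 2: 1/d_i2 = 1/f₂ − 1/d_o2 = 1/(24.2) − 1/(-3.140) = 0.3598, so d_i2 = 2.78 cm.
The final image is real, 2.78 cm to the right of lens 2 (overall magnification ≈ -0.21).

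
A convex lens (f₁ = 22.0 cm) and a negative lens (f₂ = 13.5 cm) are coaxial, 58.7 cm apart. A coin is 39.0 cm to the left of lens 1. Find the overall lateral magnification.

m = -0.804

Lens 1: 1/d_i1 = 1/(22.0) − 1/(39.0) = 0.01981, so d_i1 = 50.47 cm; m₁ = −d_i1/d_o1 = -1.294.
d_o2 = 58.7 − (50.47) = 8.230 cm.
f₂ = −13.5 cm (diverging).
Lens 2: 1/d_i2 = 1/(-13.5) − 1/(8.230) = -0.1956, so d_i2 = -5.113 cm; m₂ = −d_i2/d_o2 = +0.6213.
m = m₁·m₂ = (-1.294)(+0.6213) = -0.804.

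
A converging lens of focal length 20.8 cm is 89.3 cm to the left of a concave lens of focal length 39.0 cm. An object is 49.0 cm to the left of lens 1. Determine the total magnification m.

Lens 1: 1/d_i1 = 1/(20.8) − 1/(49.0) = 0.02767, so d_i1 = 36.14 cm; m₁ = −d_i1/d_o1 = -0.7376.
d_o2 = 89.3 − (36.14) = 53.16 cm.
f₂ = −39.0 cm (diverging).
Lens 2: 1/d_i2 = 1/(-39.0) − 1/(53.16) = -0.04445, so d_i2 = -22.50 cm; m₂ = −d_i2/d_o2 = +0.4232.
m = m₁·m₂ = (-0.7376)(+0.4232) = -0.312.

m = -0.312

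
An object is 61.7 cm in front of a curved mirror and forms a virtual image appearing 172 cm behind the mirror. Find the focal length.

f = 96.2 cm (concave)

Virtual image ⇒ d_i = −172 cm.
1/f = 1/d_o + 1/d_i = 1/(61.7) + 1/(-172) = 0.01039, so f = 96.2 cm.
Since f is positive, the curved mirror is concave.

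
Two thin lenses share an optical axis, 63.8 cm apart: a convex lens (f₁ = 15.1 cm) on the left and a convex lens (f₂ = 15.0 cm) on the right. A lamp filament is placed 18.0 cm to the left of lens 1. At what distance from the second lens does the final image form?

9.99 cm

Lens 1: 1/d_i1 = 1/f₁ − 1/d_o1 = 1/(15.1) − 1/(18.0) = 0.01067, so d_i1 = 93.72 cm.
The intermediate image is 93.72 cm to the right of lens 1, which lies 29.92 cm to the right of lens 2 — a virtual object — so d_o2 = −29.92 cm.
Lens 2: 1/d_i2 = 1/f₂ − 1/d_o2 = 1/(15.0) − 1/(-29.92) = 0.1001, so d_i2 = 9.99 cm.
The final image is real, 9.99 cm to the right of lens 2 (overall magnification ≈ -1.7).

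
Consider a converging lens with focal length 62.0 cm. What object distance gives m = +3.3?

43.2 cm

m = −d_i/d_o ⇒ d_i = −m·d_o.
1/f = 1/d_o + 1/d_i = 1/d_o − 1/(m·d_o) = (1 − 1/m)/d_o, so d_o = f(1 − 1/m) = (62.00)(1 − 1/(+3.3)) = 43.2 cm.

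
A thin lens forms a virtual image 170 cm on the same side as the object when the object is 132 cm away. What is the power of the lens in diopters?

P = +0.169 D

Virtual image ⇒ d_i = −170 cm.
1/f = 1/d_o + 1/d_i = 1/(132) + 1/(-170) = 0.001693 cm⁻¹.
f = 590.5 cm = 5.905 m, so P = 1/f = +0.169 D.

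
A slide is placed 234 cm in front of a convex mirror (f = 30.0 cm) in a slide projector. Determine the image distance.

For a convex mirror, f = -30.0 cm.
Mirror equation: 1/q = 1/f − 1/p = 1/(-30.00) − 1/(234) = -0.03333 − 0.004274 = -0.03761, so q = -26.6 cm.
The image is virtual, upright and reduced, behind the mirror.

26.6 cm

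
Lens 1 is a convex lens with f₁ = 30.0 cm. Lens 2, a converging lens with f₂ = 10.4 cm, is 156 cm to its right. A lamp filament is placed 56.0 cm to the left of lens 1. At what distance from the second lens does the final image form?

11.7 cm

Lens 1: 1/d_i1 = 1/f₁ − 1/d_o1 = 1/(30.0) − 1/(56.0) = 0.01548, so d_i1 = 64.62 cm.
The intermediate image is 64.62 cm to the right of lens 1, which is 156 − (64.62) = 91.38 cm to the left of lens 2, so d_o2 = +91.38 cm.
Lens 2: 1/d_i2 = 1/f₂ − 1/d_o2 = 1/(10.4) − 1/(91.38) = 0.08521, so d_i2 = 11.7 cm.
The final image is real, 11.7 cm to the right of lens 2 (overall magnification ≈ 0.15).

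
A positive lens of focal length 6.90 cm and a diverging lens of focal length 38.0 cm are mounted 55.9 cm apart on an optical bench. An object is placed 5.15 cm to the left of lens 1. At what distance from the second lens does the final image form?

Lens 1: 1/d_i1 = 1/f₁ − 1/d_o1 = 1/(6.90) − 1/(5.15) = -0.04925, so d_i1 = -20.31 cm.
The intermediate image is 20.31 cm to the left of lens 1 (virtual), which is 55.9 − (-20.31) = 76.21 cm to the left of lens 2, so d_o2 = +76.21 cm.
Lens 2 is diverging, so f₂ = −38.0 cm.
Lens 2: 1/d_i2 = 1/f₂ − 1/d_o2 = 1/(-38.0) − 1/(76.21) = -0.03944, so d_i2 = -25.4 cm.
The final image is virtual, 25.4 cm to the left of lens 2 (overall magnification ≈ 1.3).

25.4 cm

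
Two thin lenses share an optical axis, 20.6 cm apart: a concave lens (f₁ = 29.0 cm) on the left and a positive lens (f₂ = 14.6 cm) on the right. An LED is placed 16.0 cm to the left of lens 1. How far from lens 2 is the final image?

27.7 cm

Lens 1 is diverging, so f₁ = −29.0 cm.
Lens 1: 1/d_i1 = 1/f₁ − 1/d_o1 = 1/(-29.0) − 1/(16.0) = -0.09698, so d_i1 = -10.31 cm.
The intermediate image is 10.31 cm to the left of lens 1 (virtual), which is 20.6 − (-10.31) = 30.91 cm to the left of lens 2, so d_o2 = +30.91 cm.
Lens 2: 1/d_i2 = 1/f₂ − 1/d_o2 = 1/(14.6) − 1/(30.91) = 0.03614, so d_i2 = 27.7 cm.
The final image is real, 27.7 cm to the right of lens 2 (overall magnification ≈ -0.58).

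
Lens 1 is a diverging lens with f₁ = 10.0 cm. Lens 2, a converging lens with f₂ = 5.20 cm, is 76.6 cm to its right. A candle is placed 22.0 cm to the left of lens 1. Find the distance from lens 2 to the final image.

Lens 1 is diverging, so f₁ = −10.0 cm.
Lens 1: 1/d_i1 = 1/f₁ − 1/d_o1 = 1/(-10.0) − 1/(22.0) = -0.1455, so d_i1 = -6.875 cm.
The intermediate image is 6.875 cm to the left of lens 1 (virtual), which is 76.6 − (-6.875) = 83.47 cm to the left of lens 2, so d_o2 = +83.47 cm.
Lens 2: 1/d_i2 = 1/f₂ − 1/d_o2 = 1/(5.20) − 1/(83.47) = 0.1803, so d_i2 = 5.55 cm.
The final image is real, 5.55 cm to the right of lens 2 (overall magnification ≈ -0.021).

5.55 cm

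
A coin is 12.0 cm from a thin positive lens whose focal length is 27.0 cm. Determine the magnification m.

m = +1.80

1/d_i = 1/f − 1/d_o = 1/(27.00) − 1/(12.0) = -0.04630, so d_i = -21.60 cm.
m = −d_i/d_o = −(-21.60)/(12.0) = +1.80.
The image is virtual, upright and enlarged, on the same side as the object.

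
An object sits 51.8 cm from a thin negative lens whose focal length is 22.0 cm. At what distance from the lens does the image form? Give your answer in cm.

For a negative lens, f = -22.0 cm.
Lens equation: 1/q = 1/f − 1/p = 1/(-22.00) − 1/(51.8) = -0.04545 − 0.01931 = -0.06476, so q = -15.4 cm.
The image is virtual, upright and reduced, on the same side as the object.

15.4 cm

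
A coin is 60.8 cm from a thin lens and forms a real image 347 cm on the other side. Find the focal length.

Real image ⇒ d_i = +347 cm.
1/f = 1/d_o + 1/d_i = 1/(60.8) + 1/(347) = 0.01933, so f = 51.7 cm.
Since f is positive, the thin lens is converging.

f = 51.7 cm (converging)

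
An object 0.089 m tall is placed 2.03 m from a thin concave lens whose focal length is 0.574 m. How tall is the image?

For a concave lens, f = -0.574 m.
1/d_i = 1/f − 1/d_o = 1/(-0.5740) − 1/(2.03) = -2.235, so d_i = -0.4475 m.
m = −d_i/d_o = +0.2204.
|h_i| = |m|·h_o = 0.2204 × 0.089 = 0.0196 m. The image is virtual, upright and reduced, on the same side as the object.

0.0196 m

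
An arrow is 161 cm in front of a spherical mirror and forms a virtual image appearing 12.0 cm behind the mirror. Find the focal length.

f = -13.0 cm (convex)

Virtual image ⇒ d_i = −12.0 cm.
1/f = 1/d_o + 1/d_i = 1/(161) + 1/(-12.0) = -0.07712, so f = -13.0 cm.
Since f is negative, the spherical mirror is convex.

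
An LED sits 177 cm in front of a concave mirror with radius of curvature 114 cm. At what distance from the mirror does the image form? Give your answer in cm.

f = R/2 = 114/2 = 57.00 cm.
Mirror equation: 1/q = 1/f − 1/p = 1/(57.00) − 1/(177) = 0.01754 − 0.005650 = 0.01189, so q = 84.1 cm.
The image is real, inverted and reduced, in front of the mirror.

84.1 cm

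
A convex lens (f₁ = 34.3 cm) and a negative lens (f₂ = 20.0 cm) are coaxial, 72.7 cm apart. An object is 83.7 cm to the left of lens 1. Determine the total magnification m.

Lens 1: 1/d_i1 = 1/(34.3) − 1/(83.7) = 0.01721, so d_i1 = 58.12 cm; m₁ = −d_i1/d_o1 = -0.6944.
d_o2 = 72.7 − (58.12) = 14.58 cm.
f₂ = −20.0 cm (diverging).
Lens 2: 1/d_i2 = 1/(-20.0) − 1/(14.58) = -0.1186, so d_i2 = -8.433 cm; m₂ = −d_i2/d_o2 = +0.5784.
m = m₁·m₂ = (-0.6944)(+0.5784) = -0.402.

m = -0.402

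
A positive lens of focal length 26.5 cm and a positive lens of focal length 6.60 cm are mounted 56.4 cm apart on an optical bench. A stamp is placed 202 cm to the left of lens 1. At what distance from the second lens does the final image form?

Lens 1: 1/d_i1 = 1/f₁ − 1/d_o1 = 1/(26.5) − 1/(202) = 0.03279, so d_i1 = 30.50 cm.
The intermediate image is 30.50 cm to the right of lens 1, which is 56.4 − (30.50) = 25.90 cm to the left of lens 2, so d_o2 = +25.90 cm.
Lens 2: 1/d_i2 = 1/f₂ − 1/d_o2 = 1/(6.60) − 1/(25.90) = 0.1129, so d_i2 = 8.86 cm.
The final image is real, 8.86 cm to the right of lens 2 (overall magnification ≈ 0.052).

8.86 cm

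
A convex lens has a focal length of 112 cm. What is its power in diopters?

f = 112 cm = 1.12 m.
P = 1/f = 1/(1.12 m) = +0.893 D.

P = +0.893 D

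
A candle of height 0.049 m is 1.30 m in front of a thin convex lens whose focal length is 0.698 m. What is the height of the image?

1/d_i = 1/f − 1/d_o = 1/(0.6980) − 1/(1.30) = 0.6634, so d_i = 1.507 m.
m = −d_i/d_o = -1.159.
|h_i| = |m|·h_o = 1.159 × 0.049 = 0.0568 m. The image is real, inverted and enlarged, on the far side of the lens.

0.0568 m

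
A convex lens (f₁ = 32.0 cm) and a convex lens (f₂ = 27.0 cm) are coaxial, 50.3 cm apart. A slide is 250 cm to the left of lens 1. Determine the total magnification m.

Lens 1: 1/d_i1 = 1/(32.0) − 1/(250) = 0.02725, so d_i1 = 36.70 cm; m₁ = −d_i1/d_o1 = -0.1468.
d_o2 = 50.3 − (36.70) = 13.60 cm.
Lens 2: 1/d_i2 = 1/(27.0) − 1/(13.60) = -0.03649, so d_i2 = -27.40 cm; m₂ = −d_i2/d_o2 = +2.015.
m = m₁·m₂ = (-0.1468)(+2.015) = -0.296.

m = -0.296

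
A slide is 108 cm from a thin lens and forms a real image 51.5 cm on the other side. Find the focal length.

Real image ⇒ d_i = +51.5 cm.
1/f = 1/d_o + 1/d_i = 1/(108) + 1/(51.5) = 0.02868, so f = 34.9 cm.
Since f is positive, the thin lens is converging.

f = 34.9 cm (converging)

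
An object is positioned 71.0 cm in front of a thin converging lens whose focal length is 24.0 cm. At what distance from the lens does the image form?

Thin-lens equation: 1/d_i = 1/f − 1/d_o = 1/(24.00) − 1/(71.0) = 0.04167 − 0.01408 = 0.02758, so d_i = 36.3 cm.
The image is real, inverted and reduced, on the far side of the lens.

36.3 cm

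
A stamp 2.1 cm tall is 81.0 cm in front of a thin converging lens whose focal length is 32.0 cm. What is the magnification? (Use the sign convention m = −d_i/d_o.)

m = -0.653

1/d_i = 1/f − 1/d_o = 1/(32.00) − 1/(81.0) = 0.01890, so d_i = 52.90 cm.
m = −d_i/d_o = −(52.90)/(81.0) = -0.653.
The image is real, inverted and reduced, on the far side of the lens.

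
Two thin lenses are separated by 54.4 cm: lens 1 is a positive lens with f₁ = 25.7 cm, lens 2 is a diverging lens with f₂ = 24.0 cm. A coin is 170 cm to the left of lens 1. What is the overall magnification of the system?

Lens 1: 1/d_i1 = 1/(25.7) − 1/(170) = 0.03303, so d_i1 = 30.28 cm; m₁ = −d_i1/d_o1 = -0.1781.
d_o2 = 54.4 − (30.28) = 24.12 cm.
f₂ = −24.0 cm (diverging).
Lens 2: 1/d_i2 = 1/(-24.0) − 1/(24.12) = -0.08313, so d_i2 = -12.03 cm; m₂ = −d_i2/d_o2 = +0.4988.
m = m₁·m₂ = (-0.1781)(+0.4988) = -0.0888.

m = -0.0888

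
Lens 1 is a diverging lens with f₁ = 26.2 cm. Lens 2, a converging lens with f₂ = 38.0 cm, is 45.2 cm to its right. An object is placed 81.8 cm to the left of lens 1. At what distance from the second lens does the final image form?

91.4 cm

Lens 1 is diverging, so f₁ = −26.2 cm.
Lens 1: 1/d_i1 = 1/f₁ − 1/d_o1 = 1/(-26.2) − 1/(81.8) = -0.05039, so d_i1 = -19.84 cm.
The intermediate image is 19.84 cm to the left of lens 1 (virtual), which is 45.2 − (-19.84) = 65.04 cm to the left of lens 2, so d_o2 = +65.04 cm.
Lens 2: 1/d_i2 = 1/f₂ − 1/d_o2 = 1/(38.0) − 1/(65.04) = 0.01094, so d_i2 = 91.4 cm.
The final image is real, 91.4 cm to the right of lens 2 (overall magnification ≈ -0.34).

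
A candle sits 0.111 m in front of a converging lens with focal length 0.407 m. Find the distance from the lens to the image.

0.153 m

Thin-lens equation: 1/q = 1/f − 1/p = 1/(0.4070) − 1/(0.111) = 2.457 − 9.009 = -6.552, so q = -0.153 m.
The image is virtual, upright and enlarged, on the same side as the object.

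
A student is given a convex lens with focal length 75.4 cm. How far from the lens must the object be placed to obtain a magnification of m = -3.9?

m = −d_i/d_o ⇒ d_i = −m·d_o.
1/f = 1/d_o + 1/d_i = 1/d_o − 1/(m·d_o) = (1 − 1/m)/d_o, so d_o = f(1 − 1/m) = (75.40)(1 − 1/(-3.9)) = 94.7 cm.

94.7 cm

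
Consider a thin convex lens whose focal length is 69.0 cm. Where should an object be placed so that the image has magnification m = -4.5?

84.3 cm

m = −d_i/d_o ⇒ d_i = −m·d_o.
1/f = 1/d_o + 1/d_i = 1/d_o − 1/(m·d_o) = (1 − 1/m)/d_o, so d_o = f(1 − 1/m) = (69.00)(1 − 1/(-4.5)) = 84.3 cm.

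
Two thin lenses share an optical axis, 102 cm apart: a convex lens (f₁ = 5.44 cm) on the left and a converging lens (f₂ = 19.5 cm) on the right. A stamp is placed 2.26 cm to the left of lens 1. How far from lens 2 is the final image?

Lens 1: 1/d_i1 = 1/f₁ − 1/d_o1 = 1/(5.44) − 1/(2.26) = -0.2587, so d_i1 = -3.866 cm.
The intermediate image is 3.866 cm to the left of lens 1 (virtual), which is 102 − (-3.866) = 105.9 cm to the left of lens 2, so d_o2 = +105.9 cm.
Lens 2: 1/d_i2 = 1/f₂ − 1/d_o2 = 1/(19.5) − 1/(105.9) = 0.04184, so d_i2 = 23.9 cm.
The final image is real, 23.9 cm to the right of lens 2 (overall magnification ≈ -0.39).

23.9 cm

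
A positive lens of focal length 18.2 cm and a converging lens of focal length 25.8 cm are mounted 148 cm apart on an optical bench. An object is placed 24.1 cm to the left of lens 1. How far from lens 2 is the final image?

Lens 1: 1/d_i1 = 1/f₁ − 1/d_o1 = 1/(18.2) − 1/(24.1) = 0.01345, so d_i1 = 74.34 cm.
The intermediate image is 74.34 cm to the right of lens 1, which is 148 − (74.34) = 73.66 cm to the left of lens 2, so d_o2 = +73.66 cm.
Lens 2: 1/d_i2 = 1/f₂ − 1/d_o2 = 1/(25.8) − 1/(73.66) = 0.02518, so d_i2 = 39.7 cm.
The final image is real, 39.7 cm to the right of lens 2 (overall magnification ≈ 1.7).

39.7 cm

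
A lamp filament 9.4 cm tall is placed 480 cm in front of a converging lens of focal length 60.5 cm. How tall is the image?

1.36 cm

1/d_i = 1/f − 1/d_o = 1/(60.50) − 1/(480) = 0.01445, so d_i = 69.23 cm.
m = −d_i/d_o = -0.1442.
|h_i| = |m|·h_o = 0.1442 × 9.4 = 1.36 cm. The image is real, inverted and reduced, on the far side of the lens.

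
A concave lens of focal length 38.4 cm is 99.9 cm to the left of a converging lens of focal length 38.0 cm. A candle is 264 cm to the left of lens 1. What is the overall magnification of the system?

m = -0.0506

f₁ = −38.4 cm (diverging).
Lens 1: 1/d_i1 = 1/(-38.4) − 1/(264) = -0.02983, so d_i1 = -33.52 cm; m₁ = −d_i1/d_o1 = +0.1270.
d_o2 = 99.9 − (-33.52) = 133.4 cm.
Lens 2: 1/d_i2 = 1/(38.0) − 1/(133.4) = 0.01882, so d_i2 = 53.14 cm; m₂ = −d_i2/d_o2 = -0.3983.
m = m₁·m₂ = (+0.1270)(-0.3983) = -0.0506.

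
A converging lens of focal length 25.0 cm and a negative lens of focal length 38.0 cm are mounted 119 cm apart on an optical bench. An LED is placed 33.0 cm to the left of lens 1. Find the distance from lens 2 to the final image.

11.2 cm

Lens 1: 1/d_i1 = 1/f₁ − 1/d_o1 = 1/(25.0) − 1/(33.0) = 0.009697, so d_i1 = 103.1 cm.
The intermediate image is 103.1 cm to the right of lens 1, which is 119 − (103.1) = 15.90 cm to the left of lens 2, so d_o2 = +15.90 cm.
Lens 2 is diverging, so f₂ = −38.0 cm.
Lens 2: 1/d_i2 = 1/f₂ − 1/d_o2 = 1/(-38.0) − 1/(15.90) = -0.08921, so d_i2 = -11.2 cm.
The final image is virtual, 11.2 cm to the left of lens 2 (overall magnification ≈ -2.2).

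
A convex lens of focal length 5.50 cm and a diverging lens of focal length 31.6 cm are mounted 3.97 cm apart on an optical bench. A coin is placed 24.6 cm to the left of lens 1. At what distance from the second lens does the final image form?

3.45 cm

Lens 1: 1/d_i1 = 1/f₁ − 1/d_o1 = 1/(5.50) − 1/(24.6) = 0.1412, so d_i1 = 7.084 cm.
The intermediate image is 7.084 cm to the right of lens 1, which lies 3.114 cm to the right of lens 2 — a virtual object — so d_o2 = −3.114 cm.
Lens 2 is diverging, so f₂ = −31.6 cm.
Lens 2: 1/d_i2 = 1/f₂ − 1/d_o2 = 1/(-31.6) − 1/(-3.114) = 0.2895, so d_i2 = 3.45 cm.
The final image is real, 3.45 cm to the right of lens 2 (overall magnification ≈ -0.32).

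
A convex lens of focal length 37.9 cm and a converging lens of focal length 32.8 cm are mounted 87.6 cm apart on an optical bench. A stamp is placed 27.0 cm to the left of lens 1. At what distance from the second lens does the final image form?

40.0 cm

Lens 1: 1/d_i1 = 1/f₁ − 1/d_o1 = 1/(37.9) − 1/(27.0) = -0.01065, so d_i1 = -93.88 cm.
The intermediate image is 93.88 cm to the left of lens 1 (virtual), which is 87.6 − (-93.88) = 181.5 cm to the left of lens 2, so d_o2 = +181.5 cm.
Lens 2: 1/d_i2 = 1/f₂ − 1/d_o2 = 1/(32.8) − 1/(181.5) = 0.02498, so d_i2 = 40.0 cm.
The final image is real, 40.0 cm to the right of lens 2 (overall magnification ≈ -0.77).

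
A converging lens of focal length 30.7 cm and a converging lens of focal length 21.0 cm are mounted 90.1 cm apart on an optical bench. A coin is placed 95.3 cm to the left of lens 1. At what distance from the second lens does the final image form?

Lens 1: 1/d_i1 = 1/f₁ − 1/d_o1 = 1/(30.7) − 1/(95.3) = 0.02208, so d_i1 = 45.29 cm.
The intermediate image is 45.29 cm to the right of lens 1, which is 90.1 − (45.29) = 44.81 cm to the left of lens 2, so d_o2 = +44.81 cm.
Lens 2: 1/d_i2 = 1/f₂ − 1/d_o2 = 1/(21.0) − 1/(44.81) = 0.02530, so d_i2 = 39.5 cm.
The final image is real, 39.5 cm to the right of lens 2 (overall magnification ≈ 0.42).

39.5 cm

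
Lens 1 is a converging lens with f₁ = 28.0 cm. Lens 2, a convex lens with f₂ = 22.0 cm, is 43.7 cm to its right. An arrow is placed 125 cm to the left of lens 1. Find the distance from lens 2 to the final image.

11.7 cm

Lens 1: 1/d_i1 = 1/f₁ − 1/d_o1 = 1/(28.0) − 1/(125) = 0.02771, so d_i1 = 36.08 cm.
The intermediate image is 36.08 cm to the right of lens 1, which is 43.7 − (36.08) = 7.620 cm to the left of lens 2, so d_o2 = +7.620 cm.
Lens 2: 1/d_i2 = 1/f₂ − 1/d_o2 = 1/(22.0) − 1/(7.620) = -0.08578, so d_i2 = -11.7 cm.
The final image is virtual, 11.7 cm to the left of lens 2 (overall magnification ≈ -0.44).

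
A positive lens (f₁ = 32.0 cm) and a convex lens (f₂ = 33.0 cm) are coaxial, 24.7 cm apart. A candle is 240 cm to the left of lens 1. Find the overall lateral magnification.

Lens 1: 1/d_i1 = 1/(32.0) − 1/(240) = 0.02708, so d_i1 = 36.92 cm; m₁ = −d_i1/d_o1 = -0.1538.
d_o2 = 24.7 − (36.92) = -12.22 cm (virtual object).
Lens 2: 1/d_i2 = 1/(33.0) − 1/(-12.22) = 0.1121, so d_i2 = 8.918 cm; m₂ = −d_i2/d_o2 = +0.7298.
m = m₁·m₂ = (-0.1538)(+0.7298) = -0.112.

m = -0.112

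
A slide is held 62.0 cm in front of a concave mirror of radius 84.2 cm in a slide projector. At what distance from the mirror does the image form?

131 cm

f = R/2 = 84.2/2 = 42.10 cm.
Mirror equation: 1/v = 1/f − 1/u = 1/(42.10) − 1/(62.0) = 0.02375 − 0.01613 = 0.007624, so v = 131 cm.
The image is real, inverted and enlarged, in front of the mirror.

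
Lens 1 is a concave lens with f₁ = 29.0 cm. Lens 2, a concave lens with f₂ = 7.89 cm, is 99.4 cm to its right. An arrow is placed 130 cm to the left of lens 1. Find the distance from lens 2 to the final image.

7.41 cm

Lens 1 is diverging, so f₁ = −29.0 cm.
Lens 1: 1/d_i1 = 1/f₁ − 1/d_o1 = 1/(-29.0) − 1/(130) = -0.04218, so d_i1 = -23.71 cm.
The intermediate image is 23.71 cm to the left of lens 1 (virtual), which is 99.4 − (-23.71) = 123.1 cm to the left of lens 2, so d_o2 = +123.1 cm.
Lens 2 is diverging, so f₂ = −7.89 cm.
Lens 2: 1/d_i2 = 1/f₂ − 1/d_o2 = 1/(-7.89) − 1/(123.1) = -0.1349, so d_i2 = -7.41 cm.
The final image is virtual, 7.41 cm to the left of lens 2 (overall magnification ≈ 0.011).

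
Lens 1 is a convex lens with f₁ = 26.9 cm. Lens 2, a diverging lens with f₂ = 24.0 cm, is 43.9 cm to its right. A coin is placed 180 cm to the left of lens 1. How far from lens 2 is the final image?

8.12 cm

Lens 1: 1/d_i1 = 1/f₁ − 1/d_o1 = 1/(26.9) − 1/(180) = 0.03162, so d_i1 = 31.63 cm.
The intermediate image is 31.63 cm to the right of lens 1, which is 43.9 − (31.63) = 12.27 cm to the left of lens 2, so d_o2 = +12.27 cm.
Lens 2 is diverging, so f₂ = −24.0 cm.
Lens 2: 1/d_i2 = 1/f₂ − 1/d_o2 = 1/(-24.0) − 1/(12.27) = -0.1232, so d_i2 = -8.12 cm.
The final image is virtual, 8.12 cm to the left of lens 2 (overall magnification ≈ -0.12).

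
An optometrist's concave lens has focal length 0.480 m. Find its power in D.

P = -2.08 D

For a concave lens, f = −0.480 m.
P = 1/f = 1/(-0.480 m) = -2.08 D.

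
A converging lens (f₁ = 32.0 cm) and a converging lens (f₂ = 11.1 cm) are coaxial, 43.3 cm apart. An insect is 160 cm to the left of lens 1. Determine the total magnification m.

m = -0.356

Lens 1: 1/d_i1 = 1/(32.0) − 1/(160) = 0.02500, so d_i1 = 40.00 cm; m₁ = −d_i1/d_o1 = -0.2500.
d_o2 = 43.3 − (40.00) = 3.300 cm.
Lens 2: 1/d_i2 = 1/(11.1) − 1/(3.300) = -0.2129, so d_i2 = -4.696 cm; m₂ = −d_i2/d_o2 = +1.423.
m = m₁·m₂ = (-0.2500)(+1.423) = -0.356.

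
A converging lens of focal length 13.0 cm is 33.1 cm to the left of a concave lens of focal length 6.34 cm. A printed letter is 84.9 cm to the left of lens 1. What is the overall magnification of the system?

m = -0.0476

Lens 1: 1/d_i1 = 1/(13.0) − 1/(84.9) = 0.06514, so d_i1 = 15.35 cm; m₁ = −d_i1/d_o1 = -0.1808.
d_o2 = 33.1 − (15.35) = 17.75 cm.
f₂ = −6.34 cm (diverging).
Lens 2: 1/d_i2 = 1/(-6.34) − 1/(17.75) = -0.2141, so d_i2 = -4.671 cm; m₂ = −d_i2/d_o2 = +0.2632.
m = m₁·m₂ = (-0.1808)(+0.2632) = -0.0476.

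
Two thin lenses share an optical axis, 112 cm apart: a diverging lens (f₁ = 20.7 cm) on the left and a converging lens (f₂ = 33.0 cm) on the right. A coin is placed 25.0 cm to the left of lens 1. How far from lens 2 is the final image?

45.1 cm

Lens 1 is diverging, so f₁ = −20.7 cm.
Lens 1: 1/d_i1 = 1/f₁ − 1/d_o1 = 1/(-20.7) − 1/(25.0) = -0.08831, so d_i1 = -11.32 cm.
The intermediate image is 11.32 cm to the left of lens 1 (virtual), which is 112 − (-11.32) = 123.3 cm to the left of lens 2, so d_o2 = +123.3 cm.
Lens 2: 1/d_i2 = 1/f₂ − 1/d_o2 = 1/(33.0) − 1/(123.3) = 0.02219, so d_i2 = 45.1 cm.
The final image is real, 45.1 cm to the right of lens 2 (overall magnification ≈ -0.17).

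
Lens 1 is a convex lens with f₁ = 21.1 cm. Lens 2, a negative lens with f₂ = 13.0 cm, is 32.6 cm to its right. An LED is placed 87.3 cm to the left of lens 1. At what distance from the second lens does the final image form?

3.49 cm

Lens 1: 1/d_i1 = 1/f₁ − 1/d_o1 = 1/(21.1) − 1/(87.3) = 0.03594, so d_i1 = 27.83 cm.
The intermediate image is 27.83 cm to the right of lens 1, which is 32.6 − (27.83) = 4.770 cm to the left of lens 2, so d_o2 = +4.770 cm.
Lens 2 is diverging, so f₂ = −13.0 cm.
Lens 2: 1/d_i2 = 1/f₂ − 1/d_o2 = 1/(-13.0) − 1/(4.770) = -0.2866, so d_i2 = -3.49 cm.
The final image is virtual, 3.49 cm to the left of lens 2 (overall magnification ≈ -0.23).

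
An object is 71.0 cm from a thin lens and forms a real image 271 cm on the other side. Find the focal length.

Real image ⇒ d_i = +271 cm.
1/f = 1/d_o + 1/d_i = 1/(71.0) + 1/(271) = 0.01777, so f = 56.3 cm.
Since f is positive, the thin lens is converging.

f = 56.3 cm (converging)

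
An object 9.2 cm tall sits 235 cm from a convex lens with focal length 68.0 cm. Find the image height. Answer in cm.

1/d_i = 1/f − 1/d_o = 1/(68.00) − 1/(235) = 0.01045, so d_i = 95.69 cm.
m = −d_i/d_o = -0.4072.
|h_i| = |m|·h_o = 0.4072 × 9.2 = 3.75 cm. The image is real, inverted and reduced, on the far side of the lens.

3.75 cm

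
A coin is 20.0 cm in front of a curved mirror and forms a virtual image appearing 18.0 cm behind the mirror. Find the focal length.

f = -180 cm (convex)

Virtual image ⇒ d_i = −18.0 cm.
1/f = 1/d_o + 1/d_i = 1/(20.0) + 1/(-18.0) = -0.005556, so f = -180 cm.
Since f is negative, the curved mirror is convex.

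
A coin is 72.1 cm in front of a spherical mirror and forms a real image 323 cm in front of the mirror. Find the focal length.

Real image ⇒ d_i = +323 cm.
1/f = 1/d_o + 1/d_i = 1/(72.1) + 1/(323) = 0.01697, so f = 58.9 cm.
Since f is positive, the spherical mirror is concave.

f = 58.9 cm (concave)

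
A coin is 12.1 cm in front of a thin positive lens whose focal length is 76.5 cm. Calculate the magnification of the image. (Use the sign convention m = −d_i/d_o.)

m = +1.19

1/d_i = 1/f − 1/d_o = 1/(76.50) − 1/(12.1) = -0.06957, so d_i = -14.37 cm.
m = −d_i/d_o = −(-14.37)/(12.1) = +1.19.
The image is virtual, upright and enlarged, on the same side as the object.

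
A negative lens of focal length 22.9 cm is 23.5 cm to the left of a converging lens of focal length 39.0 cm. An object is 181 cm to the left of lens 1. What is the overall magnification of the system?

m = -0.907

f₁ = −22.9 cm (diverging).
Lens 1: 1/d_i1 = 1/(-22.9) − 1/(181) = -0.04919, so d_i1 = -20.33 cm; m₁ = −d_i1/d_o1 = +0.1123.
d_o2 = 23.5 − (-20.33) = 43.83 cm.
Lens 2: 1/d_i2 = 1/(39.0) − 1/(43.83) = 0.002826, so d_i2 = 353.9 cm; m₂ = −d_i2/d_o2 = -8.075.
m = m₁·m₂ = (+0.1123)(-8.075) = -0.907.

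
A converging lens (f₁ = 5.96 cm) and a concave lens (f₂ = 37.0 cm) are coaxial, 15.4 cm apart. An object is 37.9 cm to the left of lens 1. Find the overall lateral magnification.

m = -0.152

Lens 1: 1/d_i1 = 1/(5.96) − 1/(37.9) = 0.1414, so d_i1 = 7.072 cm; m₁ = −d_i1/d_o1 = -0.1866.
d_o2 = 15.4 − (7.072) = 8.328 cm.
f₂ = −37.0 cm (diverging).
Lens 2: 1/d_i2 = 1/(-37.0) − 1/(8.328) = -0.1471, so d_i2 = -6.798 cm; m₂ = −d_i2/d_o2 = +0.8163.
m = m₁·m₂ = (-0.1866)(+0.8163) = -0.152.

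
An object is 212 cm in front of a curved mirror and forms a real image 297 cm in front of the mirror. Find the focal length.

f = 124 cm (concave)

Real image ⇒ d_i = +297 cm.
1/f = 1/d_o + 1/d_i = 1/(212) + 1/(297) = 0.008084, so f = 124 cm.
Since f is positive, the curved mirror is concave.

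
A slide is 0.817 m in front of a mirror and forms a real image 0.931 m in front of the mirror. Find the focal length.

Real image ⇒ d_i = +0.931 m.
1/f = 1/d_o + 1/d_i = 1/(0.817) + 1/(0.931) = 2.298, so f = 0.435 m.
Since f is positive, the mirror is concave.

f = 0.435 m (concave)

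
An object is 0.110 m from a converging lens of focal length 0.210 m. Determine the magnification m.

1/d_i = 1/f − 1/d_o = 1/(0.2100) − 1/(0.110) = -4.329, so d_i = -0.2310 m.
m = −d_i/d_o = −(-0.2310)/(0.110) = +2.10.
The image is virtual, upright and enlarged, on the same side as the object.

m = +2.10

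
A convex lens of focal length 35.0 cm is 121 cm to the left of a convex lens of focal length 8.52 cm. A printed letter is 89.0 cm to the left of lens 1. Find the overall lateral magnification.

m = +0.101

Lens 1: 1/d_i1 = 1/(35.0) − 1/(89.0) = 0.01734, so d_i1 = 57.69 cm; m₁ = −d_i1/d_o1 = -0.6482.
d_o2 = 121 − (57.69) = 63.31 cm.
Lens 2: 1/d_i2 = 1/(8.52) − 1/(63.31) = 0.1016, so d_i2 = 9.845 cm; m₂ = −d_i2/d_o2 = -0.1555.
m = m₁·m₂ = (-0.6482)(-0.1555) = +0.101.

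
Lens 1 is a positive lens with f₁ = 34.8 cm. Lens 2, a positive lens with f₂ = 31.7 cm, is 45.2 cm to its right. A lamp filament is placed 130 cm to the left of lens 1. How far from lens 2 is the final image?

Lens 1: 1/d_i1 = 1/f₁ − 1/d_o1 = 1/(34.8) − 1/(130) = 0.02104, so d_i1 = 47.52 cm.
The intermediate image is 47.52 cm to the right of lens 1, which lies 2.320 cm to the right of lens 2 — a virtual object — so d_o2 = −2.320 cm.
Lens 2: 1/d_i2 = 1/f₂ − 1/d_o2 = 1/(31.7) − 1/(-2.320) = 0.4626, so d_i2 = 2.16 cm.
The final image is real, 2.16 cm to the right of lens 2 (overall magnification ≈ -0.34).

2.16 cm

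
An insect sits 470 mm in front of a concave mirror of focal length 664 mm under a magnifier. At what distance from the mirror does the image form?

1610 mm

Mirror equation: 1/q = 1/f − 1/p = 1/(664.0) − 1/(470) = 0.001506 − 0.002128 = -0.0006216, so q = -1610 mm.
The image is virtual, upright and enlarged, behind the mirror.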